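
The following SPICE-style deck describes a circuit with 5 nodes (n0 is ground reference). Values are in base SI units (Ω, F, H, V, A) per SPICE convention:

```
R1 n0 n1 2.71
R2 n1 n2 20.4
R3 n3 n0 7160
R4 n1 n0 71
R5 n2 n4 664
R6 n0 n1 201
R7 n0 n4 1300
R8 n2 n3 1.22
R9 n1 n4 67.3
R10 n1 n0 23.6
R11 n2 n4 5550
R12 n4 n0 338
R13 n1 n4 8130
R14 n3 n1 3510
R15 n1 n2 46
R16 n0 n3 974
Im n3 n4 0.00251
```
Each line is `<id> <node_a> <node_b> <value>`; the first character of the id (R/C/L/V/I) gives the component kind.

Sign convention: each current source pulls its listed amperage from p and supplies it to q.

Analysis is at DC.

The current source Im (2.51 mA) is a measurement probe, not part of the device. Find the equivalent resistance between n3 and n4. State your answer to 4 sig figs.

R_eq = 61.67 Ω

Element admittances at DC:
  Y(R1) = 0.3690 S between n0,n1
  Y(R2) = 0.04902 S between n1,n2
  Y(R3) = 0.0001397 S between n3,n0
  Y(R4) = 0.01408 S between n1,n0
  Y(R5) = 0.001506 S between n2,n4
  Y(R6) = 0.004975 S between n0,n1
  Y(R7) = 0.0007692 S between n0,n4
  Y(R8) = 0.8197 S between n2,n3
  Y(R9) = 0.01486 S between n1,n4
  Y(R10) = 0.04237 S between n1,n0
  Y(R11) = 0.0001802 S between n2,n4
  Y(R12) = 0.002959 S between n4,n0
  Y(R13) = 0.0001230 S between n1,n4
  Y(R14) = 0.0002849 S between n3,n1
  Y(R15) = 0.02174 S between n1,n2
  Y(R16) = 0.001027 S between n0,n3
  Im: injects 0.00251 A into n4 (from n3)
Assemble and solve the 4×4 MNA system:
  V(n1)=-0.0009418  V(n2)=-0.03208  V(n3)=-0.03508  V(n4)=0.1197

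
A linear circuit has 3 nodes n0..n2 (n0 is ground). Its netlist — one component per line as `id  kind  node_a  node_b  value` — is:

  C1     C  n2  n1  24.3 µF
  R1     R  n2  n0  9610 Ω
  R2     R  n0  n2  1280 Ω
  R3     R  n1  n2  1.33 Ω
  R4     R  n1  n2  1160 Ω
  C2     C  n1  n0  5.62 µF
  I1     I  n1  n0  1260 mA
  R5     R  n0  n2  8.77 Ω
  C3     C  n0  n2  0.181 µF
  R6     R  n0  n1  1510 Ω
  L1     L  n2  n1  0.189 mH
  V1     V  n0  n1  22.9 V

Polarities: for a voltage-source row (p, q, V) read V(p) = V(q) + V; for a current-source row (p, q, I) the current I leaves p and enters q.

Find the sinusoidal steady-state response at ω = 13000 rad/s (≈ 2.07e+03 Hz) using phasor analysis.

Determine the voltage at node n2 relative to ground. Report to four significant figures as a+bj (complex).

-19.90+0.3685j V

Apply KCL at each of the 2 non-ground nodes and solve the resulting linear system.
Node n1: branches {C1, R3, R4, C2, I1, R6, L1, V1} → V_1 = -22.90+0.000j
Node n2: branches {C1, R1, R2, R3, R4, R5, C3, L1} → V_2 = -19.90+0.3685j
Source currents: i(V1)=-1.043-1.678j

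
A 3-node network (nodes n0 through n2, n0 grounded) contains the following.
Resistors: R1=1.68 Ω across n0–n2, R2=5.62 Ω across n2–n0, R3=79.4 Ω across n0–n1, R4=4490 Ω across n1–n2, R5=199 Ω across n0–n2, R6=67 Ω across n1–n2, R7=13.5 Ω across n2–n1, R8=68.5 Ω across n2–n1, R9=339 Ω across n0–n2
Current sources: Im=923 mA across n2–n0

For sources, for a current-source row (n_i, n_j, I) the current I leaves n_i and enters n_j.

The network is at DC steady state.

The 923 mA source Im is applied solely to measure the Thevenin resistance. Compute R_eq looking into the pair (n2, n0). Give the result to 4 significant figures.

R_eq = 1.262 Ω

Apply KCL at each of the 2 non-ground nodes and solve the resulting linear system.
Node n1: branches {R3, R4, R6, R7, R8} → V_1 = -1.039
Node n2: branches {R1, R2, R4, R5, R6, R7, R8, R9, Im} → V_2 = -1.165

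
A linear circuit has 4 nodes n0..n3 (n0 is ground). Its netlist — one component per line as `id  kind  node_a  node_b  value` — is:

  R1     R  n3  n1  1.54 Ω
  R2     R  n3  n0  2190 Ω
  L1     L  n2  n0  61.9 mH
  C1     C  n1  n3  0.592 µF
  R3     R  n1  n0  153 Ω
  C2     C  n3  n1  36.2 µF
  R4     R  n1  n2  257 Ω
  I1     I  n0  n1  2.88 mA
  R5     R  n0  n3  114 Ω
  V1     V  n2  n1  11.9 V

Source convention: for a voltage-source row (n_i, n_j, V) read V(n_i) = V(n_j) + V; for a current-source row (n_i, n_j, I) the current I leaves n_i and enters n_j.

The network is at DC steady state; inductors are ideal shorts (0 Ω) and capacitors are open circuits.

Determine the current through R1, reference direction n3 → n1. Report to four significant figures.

Element admittances at DC:
  Y(R1) = 0.6494 S between n3,n1
  Y(R2) = 0.0004566 S between n3,n0
  L1: short n2↔n0 (DC inductor)
  Y(C1) = 0.000 S between n1,n3
  Y(R3) = 0.006536 S between n1,n0
  Y(C2) = 0.000 S between n3,n1
  Y(R4) = 0.003891 S between n1,n2
  I1: injects 0.00288 A into n1 (from n0)
  Y(R5) = 0.008772 S between n0,n3
  V1: constraint V(n2)−V(n1) = 11.9
Assemble and solve the 5×5 MNA system:
  V(n1)=-11.90  V(n2)=0.000  V(n3)=-11.73
  i(L1)=0.1889  i(V1)=-0.2352

0.1083 A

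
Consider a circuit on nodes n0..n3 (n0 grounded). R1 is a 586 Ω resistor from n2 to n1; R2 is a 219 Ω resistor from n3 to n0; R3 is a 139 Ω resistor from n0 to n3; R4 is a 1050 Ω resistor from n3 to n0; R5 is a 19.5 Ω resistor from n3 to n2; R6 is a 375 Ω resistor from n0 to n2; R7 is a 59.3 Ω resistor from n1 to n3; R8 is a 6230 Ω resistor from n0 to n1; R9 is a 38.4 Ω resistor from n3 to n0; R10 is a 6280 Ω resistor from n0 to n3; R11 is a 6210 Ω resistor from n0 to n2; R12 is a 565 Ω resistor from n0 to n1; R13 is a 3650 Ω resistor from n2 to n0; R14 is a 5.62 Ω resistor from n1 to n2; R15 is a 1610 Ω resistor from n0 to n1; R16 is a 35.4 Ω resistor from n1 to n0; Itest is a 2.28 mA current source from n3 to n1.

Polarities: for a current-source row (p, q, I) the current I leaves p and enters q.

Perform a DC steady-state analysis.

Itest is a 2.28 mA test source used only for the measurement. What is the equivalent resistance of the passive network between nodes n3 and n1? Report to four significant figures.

R_eq = 13.46 Ω

Apply KCL at each of the 3 non-ground nodes and solve the resulting linear system.
Node n1: branches {R1, R7, R8, R12, R14, R15, R16, Itest} → V_1 = 0.01670
Node n2: branches {R1, R5, R6, R11, R13, R14} → V_2 = 0.009752
Node n3: branches {R2, R3, R4, R5, R7, R9, R10, Itest} → V_3 = -0.01399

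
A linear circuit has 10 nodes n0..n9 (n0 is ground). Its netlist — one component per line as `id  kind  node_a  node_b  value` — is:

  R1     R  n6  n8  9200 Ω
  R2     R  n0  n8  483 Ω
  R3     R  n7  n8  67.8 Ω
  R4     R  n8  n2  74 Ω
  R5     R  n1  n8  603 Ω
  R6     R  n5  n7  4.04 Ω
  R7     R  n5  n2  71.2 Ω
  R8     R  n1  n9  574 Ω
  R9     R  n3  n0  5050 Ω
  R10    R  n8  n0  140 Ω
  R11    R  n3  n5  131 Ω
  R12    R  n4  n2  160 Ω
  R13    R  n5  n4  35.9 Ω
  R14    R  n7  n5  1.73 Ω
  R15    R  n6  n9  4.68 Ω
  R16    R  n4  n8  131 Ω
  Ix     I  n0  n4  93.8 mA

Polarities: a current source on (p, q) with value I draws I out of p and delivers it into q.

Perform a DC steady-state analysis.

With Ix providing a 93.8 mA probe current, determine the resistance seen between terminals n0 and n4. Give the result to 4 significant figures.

Element admittances at DC:
  Y(R1) = 0.0001087 S between n6,n8
  Y(R2) = 0.002070 S between n0,n8
  Y(R3) = 0.01475 S between n7,n8
  Y(R4) = 0.01351 S between n8,n2
  Y(R5) = 0.001658 S between n1,n8
  Y(R6) = 0.2475 S between n5,n7
  Y(R7) = 0.01404 S between n5,n2
  Y(R8) = 0.001742 S between n1,n9
  Y(R9) = 0.0001980 S between n3,n0
  Y(R10) = 0.007143 S between n8,n0
  Y(R11) = 0.007634 S between n3,n5
  Y(R12) = 0.006250 S between n4,n2
  Y(R13) = 0.02786 S between n5,n4
  Y(R14) = 0.5780 S between n7,n5
  Y(R15) = 0.2137 S between n6,n9
  Y(R16) = 0.007634 S between n4,n8
  Ix: injects 0.0938 A into n4 (from n0)
Assemble and solve the 9×9 MNA system:
  V(n1)=9.922  V(n2)=11.71  V(n3)=12.06  V(n4)=14.07  V(n5)=12.38  V(n6)=9.922  V(n7)=12.33  V(n8)=9.922  V(n9)=9.922

R_eq = 150.0 Ω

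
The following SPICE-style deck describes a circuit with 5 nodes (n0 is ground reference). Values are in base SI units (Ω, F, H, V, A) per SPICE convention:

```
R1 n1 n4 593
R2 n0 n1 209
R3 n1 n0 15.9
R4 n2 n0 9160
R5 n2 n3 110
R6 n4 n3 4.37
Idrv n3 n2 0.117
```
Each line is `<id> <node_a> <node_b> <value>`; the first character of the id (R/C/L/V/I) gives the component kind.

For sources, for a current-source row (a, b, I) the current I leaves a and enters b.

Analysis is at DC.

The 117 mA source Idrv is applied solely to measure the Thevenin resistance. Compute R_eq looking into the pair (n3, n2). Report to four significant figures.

MNA unknowns: 4 node voltages V₁..V_4
R1: Y=0.001686 on G[1,4]
R2: Y=0.004785 on G[0,1]
R3: Y=0.06289 on G[1,0]
R4: Y=0.0001092 on G[2,0]
R5: Y=0.009091 on G[2,3]
R6: Y=0.2288 on G[4,3]
Idrv: z[3]−=0.117, z[2]+=0.117
solve → V1=-0.01924, V2=11.93, V3=-0.7972, V4=-0.7915

R_eq = 108.8 Ω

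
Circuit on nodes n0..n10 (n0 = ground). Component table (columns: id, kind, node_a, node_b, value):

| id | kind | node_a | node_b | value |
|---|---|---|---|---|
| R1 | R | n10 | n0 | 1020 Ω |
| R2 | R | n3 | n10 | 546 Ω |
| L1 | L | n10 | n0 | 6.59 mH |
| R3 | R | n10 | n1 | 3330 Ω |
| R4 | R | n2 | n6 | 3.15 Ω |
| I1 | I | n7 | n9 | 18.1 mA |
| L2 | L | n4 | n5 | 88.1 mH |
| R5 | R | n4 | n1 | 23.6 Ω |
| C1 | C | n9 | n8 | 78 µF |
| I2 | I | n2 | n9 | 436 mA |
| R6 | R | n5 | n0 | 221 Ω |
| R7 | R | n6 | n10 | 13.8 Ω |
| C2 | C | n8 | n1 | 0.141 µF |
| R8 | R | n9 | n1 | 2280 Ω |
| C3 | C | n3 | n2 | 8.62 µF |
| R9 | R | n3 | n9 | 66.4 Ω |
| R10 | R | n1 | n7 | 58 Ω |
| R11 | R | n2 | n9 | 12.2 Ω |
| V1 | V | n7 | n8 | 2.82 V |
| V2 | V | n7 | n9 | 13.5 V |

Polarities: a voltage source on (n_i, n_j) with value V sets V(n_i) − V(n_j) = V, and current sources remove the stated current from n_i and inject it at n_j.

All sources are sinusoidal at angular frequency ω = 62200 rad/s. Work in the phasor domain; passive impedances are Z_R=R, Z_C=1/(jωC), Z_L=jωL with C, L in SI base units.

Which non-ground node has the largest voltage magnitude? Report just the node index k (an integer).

7

Element admittances at ω=62200 rad/s:
  Y(R1) = 0.0009804+0.000j S between n10,n0
  Y(R2) = 0.001832+0.000j S between n3,n10
  Y(L1) = 0.000-0.002440j S between n10,n0
  Y(R3) = 0.0003003+0.000j S between n10,n1
  Y(R4) = 0.3175+0.000j S between n2,n6
  I1: injects 0.0181 A into n9 (from n7)
  Y(L2) = 0.000-0.0001825j S between n4,n5
  Y(R5) = 0.04237+0.000j S between n4,n1
  Y(C1) = 0.000+4.852j S between n9,n8
  I2: injects 0.436 A into n9 (from n2)
  Y(R6) = 0.004525+0.000j S between n5,n0
  Y(R7) = 0.07246+0.000j S between n6,n10
  Y(C2) = 0.000+0.008770j S between n8,n1
  Y(R8) = 0.0004386+0.000j S between n9,n1
  Y(C3) = 0.000+0.5362j S between n3,n2
  Y(R9) = 0.01506+0.000j S between n3,n9
  Y(R10) = 0.01724+0.000j S between n1,n7
  Y(R11) = 0.08197+0.000j S between n2,n9
  V1: constraint V(n7)−V(n8) = 2.82
  V2: constraint V(n7)−V(n9) = 13.5
Assemble and solve the 12×12 MNA system:
  V(n1)=15.84-0.2842j  V(n2)=-1.114+0.4367j  V(n3)=-1.110+0.3118j  V(n4)=15.84-0.2161j  V(n5)=0.01701-0.6380j  V(n6)=-1.099+0.4266j  V(n7)=16.83+0.4492j  V(n8)=14.01+0.4492j  V(n9)=3.327+0.4492j  V(n10)=-1.030+0.3822j
  i(V1)=-0.006432+51.80j  i(V2)=-0.02873-51.81j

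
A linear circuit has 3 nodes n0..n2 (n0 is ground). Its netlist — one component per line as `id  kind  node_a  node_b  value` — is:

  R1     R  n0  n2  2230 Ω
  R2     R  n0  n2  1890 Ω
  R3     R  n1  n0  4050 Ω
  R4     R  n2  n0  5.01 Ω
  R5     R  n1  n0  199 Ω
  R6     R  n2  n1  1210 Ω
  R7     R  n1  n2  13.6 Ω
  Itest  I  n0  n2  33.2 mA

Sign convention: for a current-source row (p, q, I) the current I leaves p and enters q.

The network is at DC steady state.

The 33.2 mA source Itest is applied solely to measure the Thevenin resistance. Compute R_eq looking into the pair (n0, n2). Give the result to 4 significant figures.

R_eq = 4.866 Ω

MNA unknowns: 2 node voltages V₁..V_2
R1: Y=0.0004484 on G[0,2]
R2: Y=0.0005291 on G[0,2]
R3: Y=0.0002469 on G[1,0]
R4: Y=0.1996 on G[2,0]
R5: Y=0.005025 on G[1,0]
R6: Y=0.0008264 on G[2,1]
R7: Y=0.07353 on G[1,2]
Itest: z[0]−=0.0332, z[2]+=0.0332
solve → V1=0.1509, V2=0.1616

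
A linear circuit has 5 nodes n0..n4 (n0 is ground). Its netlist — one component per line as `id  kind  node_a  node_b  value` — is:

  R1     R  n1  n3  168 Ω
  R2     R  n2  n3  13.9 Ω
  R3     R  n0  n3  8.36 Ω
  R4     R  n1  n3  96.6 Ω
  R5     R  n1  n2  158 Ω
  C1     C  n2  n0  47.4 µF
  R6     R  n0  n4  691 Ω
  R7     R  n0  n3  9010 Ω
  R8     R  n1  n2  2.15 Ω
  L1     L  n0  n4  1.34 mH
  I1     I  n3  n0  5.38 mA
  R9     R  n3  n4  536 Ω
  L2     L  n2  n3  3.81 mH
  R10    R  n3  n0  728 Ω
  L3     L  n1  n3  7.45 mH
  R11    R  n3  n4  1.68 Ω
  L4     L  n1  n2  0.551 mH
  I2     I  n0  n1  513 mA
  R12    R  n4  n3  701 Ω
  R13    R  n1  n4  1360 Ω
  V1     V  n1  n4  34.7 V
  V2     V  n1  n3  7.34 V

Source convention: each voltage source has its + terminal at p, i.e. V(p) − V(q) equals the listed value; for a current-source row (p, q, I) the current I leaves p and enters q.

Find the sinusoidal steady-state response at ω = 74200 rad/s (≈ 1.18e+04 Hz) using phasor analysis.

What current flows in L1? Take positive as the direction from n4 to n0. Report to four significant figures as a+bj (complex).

-0.006500+0.3195j A

Apply KCL at each of the 4 non-ground nodes and solve the resulting linear system.
Node n1: branches {R1, R4, R5, R8, L3, L4, I2, R13, V1, V2} → V_1 = 2.934-0.6463j
Node n2: branches {R2, R5, C1, R8, L2, L4} → V_2 = -0.06832-0.3110j
Node n3: branches {R1, R2, R3, R4, R7, I1, R9, L2, R10, L3, R11, R12, V2} → V_3 = -4.406-0.6463j
Node n4: branches {R6, L1, R9, R11, R12, R13, V1} → V_4 = -31.77-0.6463j
Source currents: i(V1)=-16.45+0.3186j, i(V2)=15.41-0.07377j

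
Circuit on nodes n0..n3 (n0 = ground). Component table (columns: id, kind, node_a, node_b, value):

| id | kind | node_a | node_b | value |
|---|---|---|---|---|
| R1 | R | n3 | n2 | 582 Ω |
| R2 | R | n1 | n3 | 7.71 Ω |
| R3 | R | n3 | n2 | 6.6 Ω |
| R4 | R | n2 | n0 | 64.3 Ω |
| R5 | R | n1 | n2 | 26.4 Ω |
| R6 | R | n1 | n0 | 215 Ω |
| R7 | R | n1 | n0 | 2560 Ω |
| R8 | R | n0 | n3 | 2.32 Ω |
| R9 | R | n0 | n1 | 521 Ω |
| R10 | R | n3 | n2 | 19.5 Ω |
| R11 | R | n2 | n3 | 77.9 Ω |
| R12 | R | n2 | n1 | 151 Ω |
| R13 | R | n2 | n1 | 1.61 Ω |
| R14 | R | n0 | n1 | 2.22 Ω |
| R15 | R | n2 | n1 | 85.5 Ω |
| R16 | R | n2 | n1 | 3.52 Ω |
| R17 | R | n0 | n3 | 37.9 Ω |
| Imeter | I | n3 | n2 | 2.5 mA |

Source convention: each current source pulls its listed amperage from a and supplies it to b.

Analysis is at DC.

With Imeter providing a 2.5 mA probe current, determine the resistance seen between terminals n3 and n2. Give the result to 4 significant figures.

MNA unknowns: 3 node voltages V₁..V_3
R1: Y=0.001718 on G[3,2]
R2: Y=0.1297 on G[1,3]
R3: Y=0.1515 on G[3,2]
R4: Y=0.01555 on G[2,0]
R5: Y=0.03788 on G[1,2]
R6: Y=0.004651 on G[1,0]
R7: Y=0.0003906 on G[1,0]
R8: Y=0.4310 on G[0,3]
R9: Y=0.001919 on G[0,1]
R10: Y=0.05128 on G[3,2]
R11: Y=0.01284 on G[2,3]
R12: Y=0.006623 on G[2,1]
R13: Y=0.6211 on G[2,1]
R14: Y=0.4505 on G[0,1]
R15: Y=0.01170 on G[2,1]
R16: Y=0.2841 on G[2,1]
R17: Y=0.02639 on G[0,3]
Imeter: z[3]−=0.0025, z[2]+=0.0025
solve → V1=0.001834, V2=0.003216, V3=-0.001943

R_eq = 2.064 Ω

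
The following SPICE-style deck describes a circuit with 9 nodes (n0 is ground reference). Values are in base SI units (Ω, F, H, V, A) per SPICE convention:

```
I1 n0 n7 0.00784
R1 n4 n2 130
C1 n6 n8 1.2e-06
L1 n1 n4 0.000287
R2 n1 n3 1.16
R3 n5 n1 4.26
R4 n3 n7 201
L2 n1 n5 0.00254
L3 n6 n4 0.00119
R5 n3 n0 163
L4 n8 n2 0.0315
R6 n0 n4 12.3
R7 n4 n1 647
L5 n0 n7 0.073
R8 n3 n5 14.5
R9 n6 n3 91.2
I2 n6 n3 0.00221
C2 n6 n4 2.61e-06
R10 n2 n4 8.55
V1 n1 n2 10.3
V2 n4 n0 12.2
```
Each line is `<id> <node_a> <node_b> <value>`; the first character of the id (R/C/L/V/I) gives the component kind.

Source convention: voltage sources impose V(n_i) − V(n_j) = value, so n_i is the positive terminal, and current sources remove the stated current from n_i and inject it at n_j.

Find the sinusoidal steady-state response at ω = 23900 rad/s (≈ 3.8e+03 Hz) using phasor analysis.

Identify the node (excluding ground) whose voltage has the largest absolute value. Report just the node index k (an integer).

Apply KCL at each of the 8 non-ground nodes and solve the resulting linear system.
Node n1: branches {L1, R2, R3, L2, R7, V1} → V_1 = 16.48+4.283j
Node n2: branches {R1, L4, R10, V1} → V_2 = 6.179+4.283j
Node n3: branches {R2, R4, R5, R8, R9, I2} → V_3 = 16.36+4.205j
Node n4: branches {R1, L1, L3, R6, R7, C2, R10, V2} → V_4 = 12.20+0.000j
Node n5: branches {R3, L2, R8} → V_5 = 16.45+4.264j
Node n6: branches {C1, L3, R9, I2, C2} → V_6 = 14.67-0.8594j
Node n7: branches {I1, R4, L5} → V_7 = 17.22+6.189j
Node n8: branches {C1, L4} → V_8 = 15.09-1.109j
Source currents: i(V1)=-0.7434+0.5458j, i(V2)=-1.088-0.01593j

7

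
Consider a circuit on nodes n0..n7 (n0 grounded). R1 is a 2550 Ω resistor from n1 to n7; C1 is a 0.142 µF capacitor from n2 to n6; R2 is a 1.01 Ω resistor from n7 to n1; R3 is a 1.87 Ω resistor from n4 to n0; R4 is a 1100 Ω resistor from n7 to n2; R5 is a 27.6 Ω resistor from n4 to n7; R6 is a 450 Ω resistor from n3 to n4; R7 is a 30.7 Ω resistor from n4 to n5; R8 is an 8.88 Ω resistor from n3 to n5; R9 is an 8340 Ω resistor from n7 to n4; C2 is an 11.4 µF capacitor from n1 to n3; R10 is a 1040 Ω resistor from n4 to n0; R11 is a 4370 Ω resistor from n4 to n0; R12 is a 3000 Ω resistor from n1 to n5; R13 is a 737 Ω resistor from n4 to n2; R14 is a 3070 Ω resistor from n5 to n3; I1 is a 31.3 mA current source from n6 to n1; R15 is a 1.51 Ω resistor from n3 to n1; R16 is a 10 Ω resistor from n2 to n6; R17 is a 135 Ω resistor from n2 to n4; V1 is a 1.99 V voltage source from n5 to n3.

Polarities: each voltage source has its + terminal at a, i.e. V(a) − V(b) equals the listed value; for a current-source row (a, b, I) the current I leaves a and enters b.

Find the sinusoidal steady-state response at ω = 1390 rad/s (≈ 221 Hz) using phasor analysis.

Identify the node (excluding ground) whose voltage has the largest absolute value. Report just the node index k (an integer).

MNA unknowns: 7 node voltages V₁..V_7 plus 1 source current (V1)
R1: Y=0.0003922+0.000j on G[1,7]
C1: Y=0.000+0.0001974j on G[2,6]
R2: Y=0.9901+0.000j on G[7,1]
R3: Y=0.5348+0.000j on G[4,0]
R4: Y=0.0009091+0.000j on G[7,2]
R5: Y=0.03623+0.000j on G[4,7]
R6: Y=0.002222+0.000j on G[3,4]
R7: Y=0.03257+0.000j on G[4,5]
R8: Y=0.1126+0.000j on G[3,5]
R9: Y=0.0001199+0.000j on G[7,4]
C2: Y=0.000+0.01585j on G[1,3]
R10: Y=0.0009615+0.000j on G[4,0]
R11: Y=0.0002288+0.000j on G[4,0]
R12: Y=0.0003333+0.000j on G[1,5]
R13: Y=0.001357+0.000j on G[4,2]
R14: Y=0.0003257+0.000j on G[5,3]
I1: z[6]−=0.0313, z[1]+=0.0313
R15: Y=0.6623+0.000j on G[3,1]
R16: Y=0.1000+0.000j on G[2,6]
R17: Y=0.007407+0.000j on G[2,4]
V1: row V5−V3=1.99, i_V1 at 5,3
solve → V1=-0.4803-0.0008022j, V2=-3.279-7.266e-05j, V3=-0.5502+0.0008261j, V4=0.000+0.000j, V5=1.440+0.0008261j, V6=-3.592+0.0005451j, V7=-0.4658-0.0007732j
aux → i_V1=-0.2723-2.745e-05j

6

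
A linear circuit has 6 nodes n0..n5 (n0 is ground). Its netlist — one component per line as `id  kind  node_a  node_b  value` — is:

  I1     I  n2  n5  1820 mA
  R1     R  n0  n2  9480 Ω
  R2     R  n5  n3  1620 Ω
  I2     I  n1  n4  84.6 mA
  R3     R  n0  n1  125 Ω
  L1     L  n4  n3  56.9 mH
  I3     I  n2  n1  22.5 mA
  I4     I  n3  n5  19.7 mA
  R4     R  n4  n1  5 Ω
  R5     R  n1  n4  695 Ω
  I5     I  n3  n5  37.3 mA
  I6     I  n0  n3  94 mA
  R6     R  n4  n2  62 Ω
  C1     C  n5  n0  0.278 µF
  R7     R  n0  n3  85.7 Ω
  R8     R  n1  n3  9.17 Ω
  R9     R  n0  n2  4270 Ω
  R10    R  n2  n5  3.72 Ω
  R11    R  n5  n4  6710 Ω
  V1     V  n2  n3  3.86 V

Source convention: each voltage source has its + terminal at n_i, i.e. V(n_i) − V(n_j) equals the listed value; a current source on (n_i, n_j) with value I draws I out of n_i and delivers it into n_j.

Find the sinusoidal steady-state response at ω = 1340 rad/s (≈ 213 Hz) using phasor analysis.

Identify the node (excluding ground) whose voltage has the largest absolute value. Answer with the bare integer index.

5

MNA unknowns: 5 node voltages V₁..V_5 plus 1 source current (V1)
I1: z[2]−=1.82, z[5]+=1.82
R1: Y=0.0001055+0.000j on G[0,2]
R2: Y=0.0006173+0.000j on G[5,3]
I2: z[1]−=0.0846, z[4]+=0.0846
R3: Y=0.008000+0.000j on G[0,1]
L1: Y=0.000-0.01312j on G[4,3]
I3: z[2]−=0.0225, z[1]+=0.0225
I4: z[3]−=0.0197, z[5]+=0.0197
R4: Y=0.2000+0.000j on G[4,1]
R5: Y=0.001439+0.000j on G[1,4]
I5: z[3]−=0.0373, z[5]+=0.0373
I6: z[0]−=0.094, z[3]+=0.094
R6: Y=0.01613+0.000j on G[4,2]
C1: Y=0.000+0.0003725j on G[5,0]
R7: Y=0.01167+0.000j on G[0,3]
R8: Y=0.1091+0.000j on G[1,3]
R9: Y=0.0002342+0.000j on G[0,2]
R10: Y=0.2688+0.000j on G[2,5]
R11: Y=0.0001490+0.000j on G[5,4]
V1: row V2−V3=3.86, i_V1 at 2,3
solve → V1=4.795-0.2220j, V2=8.373-0.3275j, V3=4.513-0.3275j, V4=5.447-0.1736j, V5=15.32-0.3486j
aux → i_V1=-0.02382-0.003076j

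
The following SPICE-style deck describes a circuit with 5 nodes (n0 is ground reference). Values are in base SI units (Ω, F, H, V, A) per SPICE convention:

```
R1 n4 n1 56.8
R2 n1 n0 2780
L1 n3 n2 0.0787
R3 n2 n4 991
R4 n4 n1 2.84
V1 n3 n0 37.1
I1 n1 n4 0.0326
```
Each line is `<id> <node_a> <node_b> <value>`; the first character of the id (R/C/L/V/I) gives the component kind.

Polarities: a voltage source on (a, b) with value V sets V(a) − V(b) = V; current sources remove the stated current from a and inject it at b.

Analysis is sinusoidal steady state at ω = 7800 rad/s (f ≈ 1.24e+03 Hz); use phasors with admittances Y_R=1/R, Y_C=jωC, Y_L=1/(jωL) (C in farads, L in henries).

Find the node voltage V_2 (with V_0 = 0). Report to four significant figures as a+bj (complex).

Element admittances at ω=7800 rad/s:
  Y(R1) = 0.01761+0.000j S between n4,n1
  Y(R2) = 0.0003597+0.000j S between n1,n0
  Y(L1) = 0.000-0.001629j S between n3,n2
  Y(R3) = 0.001009+0.000j S between n2,n4
  Y(R4) = 0.3521+0.000j S between n4,n1
  V1: constraint V(n3)−V(n0) = 37.1
  I1: injects 0.0326 A into n4 (from n1)
Assemble and solve the 5×5 MNA system:
  V(n1)=26.56-4.321j  V(n2)=36.15-5.865j  V(n3)=37.10+0.000j  V(n4)=26.68-4.325j
  i(V1)=-0.009555+0.001554j

36.15-5.865j V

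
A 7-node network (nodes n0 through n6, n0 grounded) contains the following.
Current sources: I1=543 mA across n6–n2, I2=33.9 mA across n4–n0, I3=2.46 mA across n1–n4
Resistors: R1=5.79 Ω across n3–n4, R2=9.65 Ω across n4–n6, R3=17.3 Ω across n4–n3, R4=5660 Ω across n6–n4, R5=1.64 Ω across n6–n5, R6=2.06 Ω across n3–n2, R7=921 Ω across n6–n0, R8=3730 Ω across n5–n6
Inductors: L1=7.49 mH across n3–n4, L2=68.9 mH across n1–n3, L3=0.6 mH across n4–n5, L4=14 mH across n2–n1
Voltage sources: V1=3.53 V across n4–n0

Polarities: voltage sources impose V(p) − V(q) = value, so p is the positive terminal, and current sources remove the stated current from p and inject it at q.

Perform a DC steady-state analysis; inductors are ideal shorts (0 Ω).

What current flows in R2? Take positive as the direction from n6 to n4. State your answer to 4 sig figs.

-0.07926 A

Apply KCL at each of the 6 non-ground nodes and solve the resulting linear system.
Node n1: branches {L2, I3, L4} → V_1 = 3.530
Node n2: branches {I1, R6, L4} → V_2 = 3.530
Node n3: branches {R1, R3, L1, L2, R6} → V_3 = 3.530
Node n4: branches {R1, R2, R3, R4, L1, I2, L3, I3, V1} → V_4 = 3.530
Node n5: branches {R5, L3, R8} → V_5 = 3.530
Node n6: branches {I1, R2, R4, R5, R7, R8} → V_6 = 2.765
Source currents: i(L1)=0.5405, i(L2)=0.5405, i(L3)=0.4666, i(L4)=0.5430, i(V1)=-0.03690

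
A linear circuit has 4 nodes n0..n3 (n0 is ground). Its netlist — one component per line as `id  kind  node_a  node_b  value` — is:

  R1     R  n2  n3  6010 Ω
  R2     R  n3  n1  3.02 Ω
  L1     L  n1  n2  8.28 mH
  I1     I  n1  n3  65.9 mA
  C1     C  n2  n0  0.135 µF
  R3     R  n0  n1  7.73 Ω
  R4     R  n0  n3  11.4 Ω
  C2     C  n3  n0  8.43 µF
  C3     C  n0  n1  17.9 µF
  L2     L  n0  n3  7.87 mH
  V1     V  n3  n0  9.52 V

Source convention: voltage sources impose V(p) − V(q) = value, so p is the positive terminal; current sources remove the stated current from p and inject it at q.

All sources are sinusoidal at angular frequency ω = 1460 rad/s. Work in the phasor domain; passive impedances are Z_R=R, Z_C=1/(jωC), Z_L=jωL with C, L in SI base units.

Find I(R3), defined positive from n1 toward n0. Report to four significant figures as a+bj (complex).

MNA unknowns: 3 node voltages V₁..V_3 plus 1 source current (V1)
R1: Y=0.0001664+0.000j on G[2,3]
R2: Y=0.3311+0.000j on G[3,1]
L1: Y=0.000-0.08272j on G[1,2]
I1: z[1]−=0.0659, z[3]+=0.0659
C1: Y=0.000+0.0001971j on G[2,0]
R3: Y=0.1294+0.000j on G[0,1]
R4: Y=0.08772+0.000j on G[0,3]
C2: Y=0.000+0.01231j on G[3,0]
C3: Y=0.000+0.02613j on G[0,1]
L2: Y=0.000-0.08703j on G[0,3]
V1: row V3−V0=9.52, i_V1 at 3,0
solve → V1=6.682-0.3819j, V2=6.697-0.3771j, V3=9.520+0.000j
aux → i_V1=-1.710+0.5848j

0.8644-0.04941j A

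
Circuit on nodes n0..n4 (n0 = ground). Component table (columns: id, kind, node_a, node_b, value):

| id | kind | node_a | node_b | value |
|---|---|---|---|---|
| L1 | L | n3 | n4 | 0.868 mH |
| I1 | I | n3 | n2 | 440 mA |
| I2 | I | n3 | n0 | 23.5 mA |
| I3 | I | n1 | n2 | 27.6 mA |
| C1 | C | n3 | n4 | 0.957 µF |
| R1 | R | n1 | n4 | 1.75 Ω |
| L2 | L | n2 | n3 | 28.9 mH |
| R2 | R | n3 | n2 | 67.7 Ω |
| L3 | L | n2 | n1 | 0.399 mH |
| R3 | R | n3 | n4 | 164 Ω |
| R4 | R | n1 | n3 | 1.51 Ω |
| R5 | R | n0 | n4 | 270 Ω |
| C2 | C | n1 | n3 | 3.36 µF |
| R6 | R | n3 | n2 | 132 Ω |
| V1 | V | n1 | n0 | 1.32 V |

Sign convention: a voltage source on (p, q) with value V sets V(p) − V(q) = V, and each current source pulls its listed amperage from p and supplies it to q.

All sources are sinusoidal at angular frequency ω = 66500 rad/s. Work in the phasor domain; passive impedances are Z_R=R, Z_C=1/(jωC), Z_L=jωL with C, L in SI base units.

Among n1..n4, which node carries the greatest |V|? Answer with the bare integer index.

Element admittances at ω=66500 rad/s:
  Y(L1) = 0.000-0.01732j S between n3,n4
  I1: injects 0.44 A into n2 (from n3)
  I2: injects 0.0235 A into n0 (from n3)
  I3: injects 0.0276 A into n2 (from n1)
  Y(C1) = 0.000+0.06364j S between n3,n4
  Y(R1) = 0.5714+0.000j S between n1,n4
  Y(L2) = 0.000-0.0005203j S between n2,n3
  Y(R2) = 0.01477+0.000j S between n3,n2
  Y(L3) = 0.000-0.03769j S between n2,n1
  Y(R3) = 0.006098+0.000j S between n3,n4
  Y(R4) = 0.6623+0.000j S between n1,n3
  Y(R5) = 0.003704+0.000j S between n0,n4
  Y(C2) = 0.000+0.2234j S between n1,n3
  Y(R6) = 0.007576+0.000j S between n3,n2
  V1: constraint V(n1)−V(n0) = 1.32
Assemble and solve the 5×5 MNA system:
  V(n1)=1.320+0.000j  V(n2)=6.384+9.085j  V(n3)=0.9834+0.4180j  V(n4)=1.273-0.01871j
  i(V1)=-0.02822+6.930e-05j

2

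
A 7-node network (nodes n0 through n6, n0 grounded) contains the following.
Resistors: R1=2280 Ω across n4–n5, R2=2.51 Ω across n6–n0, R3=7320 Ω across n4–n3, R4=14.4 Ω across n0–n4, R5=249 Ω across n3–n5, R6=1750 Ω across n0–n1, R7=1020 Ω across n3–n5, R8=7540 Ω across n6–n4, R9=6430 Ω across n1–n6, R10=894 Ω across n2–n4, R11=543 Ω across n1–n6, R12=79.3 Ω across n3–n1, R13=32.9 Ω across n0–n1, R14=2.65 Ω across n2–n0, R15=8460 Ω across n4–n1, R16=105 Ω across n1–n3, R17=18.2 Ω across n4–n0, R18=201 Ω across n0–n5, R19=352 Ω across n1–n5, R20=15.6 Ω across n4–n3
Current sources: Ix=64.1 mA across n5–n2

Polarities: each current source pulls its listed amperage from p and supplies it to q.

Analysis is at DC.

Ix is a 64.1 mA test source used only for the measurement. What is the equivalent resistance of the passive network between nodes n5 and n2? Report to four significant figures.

R_eq = 82.77 Ω

Apply KCL at each of the 6 non-ground nodes and solve the resulting linear system.
Node n1: branches {R6, R9, R11, R12, R13, R15, R16, R19} → V_1 = -0.4507
Node n2: branches {R10, R14, Ix} → V_2 = 0.1688
Node n3: branches {R3, R5, R7, R12, R16, R20} → V_3 = -0.5216
Node n4: branches {R1, R3, R4, R8, R10, R15, R17, R20} → V_4 = -0.1871
Node n5: branches {R1, R5, R7, R18, R19, Ix} → V_5 = -5.137
Node n6: branches {R2, R8, R9, R11} → V_6 = -0.002309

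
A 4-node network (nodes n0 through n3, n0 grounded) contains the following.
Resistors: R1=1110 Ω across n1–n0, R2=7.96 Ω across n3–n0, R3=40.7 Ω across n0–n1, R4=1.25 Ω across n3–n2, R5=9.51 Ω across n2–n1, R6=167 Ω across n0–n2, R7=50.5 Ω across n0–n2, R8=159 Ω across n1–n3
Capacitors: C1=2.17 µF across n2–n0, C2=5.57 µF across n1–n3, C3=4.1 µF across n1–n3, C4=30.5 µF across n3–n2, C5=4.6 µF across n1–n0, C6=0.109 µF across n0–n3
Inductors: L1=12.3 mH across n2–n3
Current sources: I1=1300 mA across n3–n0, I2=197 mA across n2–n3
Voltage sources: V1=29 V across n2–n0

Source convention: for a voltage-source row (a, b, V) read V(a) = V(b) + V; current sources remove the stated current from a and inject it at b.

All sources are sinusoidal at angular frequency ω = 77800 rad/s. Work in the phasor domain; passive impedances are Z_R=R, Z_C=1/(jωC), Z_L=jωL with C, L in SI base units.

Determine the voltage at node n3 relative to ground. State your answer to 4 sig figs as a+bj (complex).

MNA unknowns: 3 node voltages V₁..V_3 plus 1 source current (V1)
R1: Y=0.0009009+0.000j on G[1,0]
C1: Y=0.000+0.1688j on G[2,0]
L1: Y=0.000-0.001045j on G[2,3]
I1: z[3]−=1.3, z[0]+=1.3
C2: Y=0.000+0.4333j on G[1,3]
R2: Y=0.1256+0.000j on G[3,0]
C3: Y=0.000+0.3190j on G[1,3]
R3: Y=0.02457+0.000j on G[0,1]
R4: Y=0.8000+0.000j on G[3,2]
R5: Y=0.1052+0.000j on G[2,1]
C4: Y=0.000+2.373j on G[3,2]
I2: z[2]−=0.197, z[3]+=0.197
R6: Y=0.005988+0.000j on G[0,2]
R7: Y=0.01980+0.000j on G[0,2]
C5: Y=0.000+0.3579j on G[1,0]
C6: Y=0.000+0.008480j on G[0,3]
R8: Y=0.006289+0.000j on G[1,3]
V1: row V2−V0=29, i_V1 at 2,0
solve → V1=17.68-0.3223j, V2=29.00+0.000j, V3=26.03+0.5772j
aux → i_V1=-5.879-11.51j

26.03+0.5772j V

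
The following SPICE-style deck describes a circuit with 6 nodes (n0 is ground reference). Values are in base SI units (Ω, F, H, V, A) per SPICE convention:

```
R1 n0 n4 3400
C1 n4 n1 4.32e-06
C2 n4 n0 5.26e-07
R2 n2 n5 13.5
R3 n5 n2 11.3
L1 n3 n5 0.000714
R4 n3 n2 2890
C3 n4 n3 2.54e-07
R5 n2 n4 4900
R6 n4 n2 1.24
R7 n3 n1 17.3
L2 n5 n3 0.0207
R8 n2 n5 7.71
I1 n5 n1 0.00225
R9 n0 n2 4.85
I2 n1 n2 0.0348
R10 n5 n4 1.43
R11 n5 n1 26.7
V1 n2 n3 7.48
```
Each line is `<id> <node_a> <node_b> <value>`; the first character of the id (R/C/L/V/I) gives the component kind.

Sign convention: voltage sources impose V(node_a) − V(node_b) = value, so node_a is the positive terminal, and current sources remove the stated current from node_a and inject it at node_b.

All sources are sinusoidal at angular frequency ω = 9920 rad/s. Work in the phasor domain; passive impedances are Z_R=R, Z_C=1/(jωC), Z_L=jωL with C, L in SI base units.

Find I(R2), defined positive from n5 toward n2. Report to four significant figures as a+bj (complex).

MNA unknowns: 5 node voltages V₁..V_5 plus 1 source current (V1)
R1: Y=0.0002941+0.000j on G[0,4]
C1: Y=0.000+0.04285j on G[4,1]
C2: Y=0.000+0.005218j on G[4,0]
R2: Y=0.07407+0.000j on G[2,5]
R3: Y=0.08850+0.000j on G[5,2]
L1: Y=0.000-0.1412j on G[3,5]
R4: Y=0.0003460+0.000j on G[3,2]
C3: Y=0.000+0.002520j on G[4,3]
R5: Y=0.0002041+0.000j on G[2,4]
R6: Y=0.8065+0.000j on G[4,2]
R7: Y=0.05780+0.000j on G[3,1]
L2: Y=0.000-0.004870j on G[5,3]
R8: Y=0.1297+0.000j on G[2,5]
I1: z[5]−=0.00225, z[1]+=0.00225
R9: Y=0.2062+0.000j on G[0,2]
I2: z[1]−=0.0348, z[2]+=0.0348
R10: Y=0.6993+0.000j on G[5,4]
R11: Y=0.03745+0.000j on G[5,1]
V1: row V2−V3=7.48, i_V1 at 2,3
solve → V1=-4.279+2.359j, V2=0.01431+0.006869j, V3=-7.466+0.006869j, V4=-0.3023+0.5482j, V5=-0.5627+1.440j
aux → i_V1=-0.3948+0.8542j

-0.04274+0.1062j A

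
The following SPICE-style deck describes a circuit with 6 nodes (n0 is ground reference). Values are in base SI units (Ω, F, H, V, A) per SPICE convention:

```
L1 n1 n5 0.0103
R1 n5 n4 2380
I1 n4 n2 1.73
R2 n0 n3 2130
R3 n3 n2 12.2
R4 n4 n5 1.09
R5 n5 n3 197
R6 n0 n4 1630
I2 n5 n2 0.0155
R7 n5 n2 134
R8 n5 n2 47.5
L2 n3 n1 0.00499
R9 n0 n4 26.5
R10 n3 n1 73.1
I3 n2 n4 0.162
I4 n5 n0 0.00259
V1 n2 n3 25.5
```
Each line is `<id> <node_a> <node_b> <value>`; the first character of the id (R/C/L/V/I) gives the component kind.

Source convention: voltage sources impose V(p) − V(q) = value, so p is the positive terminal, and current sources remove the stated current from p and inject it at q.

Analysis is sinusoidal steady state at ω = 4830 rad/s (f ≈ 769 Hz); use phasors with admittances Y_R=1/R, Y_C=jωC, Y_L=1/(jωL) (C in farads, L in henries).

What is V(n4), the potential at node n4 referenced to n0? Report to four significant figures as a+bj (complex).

MNA unknowns: 5 node voltages V₁..V_5 plus 1 source current (V1)
L1: Y=0.000-0.02010j on G[1,5]
R1: Y=0.0004202+0.000j on G[5,4]
I1: z[4]−=1.73, z[2]+=1.73
R2: Y=0.0004695+0.000j on G[0,3]
R3: Y=0.08197+0.000j on G[3,2]
R4: Y=0.9174+0.000j on G[4,5]
R5: Y=0.005076+0.000j on G[5,3]
R6: Y=0.0006135+0.000j on G[0,4]
I2: z[5]−=0.0155, z[2]+=0.0155
R7: Y=0.007463+0.000j on G[5,2]
R8: Y=0.02105+0.000j on G[5,2]
L2: Y=0.000-0.04149j on G[3,1]
R9: Y=0.03774+0.000j on G[0,4]
R10: Y=0.01368+0.000j on G[3,1]
I3: z[2]−=0.162, z[4]+=0.162
I4: z[5]−=0.00259, z[0]+=0.00259
V1: row V2−V3=25.5, i_V1 at 2,3
solve → V1=15.22+6.982j, V2=47.80+8.080j, V3=22.30+8.080j, V4=-0.3405-0.09892j, V5=1.354-0.1031j
aux → i_V1=-1.831-0.2333j

-0.3405-0.09892j V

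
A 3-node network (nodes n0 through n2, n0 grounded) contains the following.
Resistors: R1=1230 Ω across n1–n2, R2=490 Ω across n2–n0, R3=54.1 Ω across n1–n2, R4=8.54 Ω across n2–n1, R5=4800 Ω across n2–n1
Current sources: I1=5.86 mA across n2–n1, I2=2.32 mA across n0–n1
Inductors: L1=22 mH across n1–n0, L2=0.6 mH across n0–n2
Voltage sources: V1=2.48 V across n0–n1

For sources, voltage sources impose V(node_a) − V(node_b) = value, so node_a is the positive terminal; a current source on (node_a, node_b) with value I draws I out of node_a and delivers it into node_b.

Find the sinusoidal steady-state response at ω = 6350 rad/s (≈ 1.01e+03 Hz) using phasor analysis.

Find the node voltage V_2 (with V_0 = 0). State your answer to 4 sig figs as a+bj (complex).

Element admittances at ω=6350 rad/s:
  Y(R1) = 0.0008130+0.000j S between n1,n2
  I1: injects 0.00586 A into n1 (from n2)
  Y(R2) = 0.002041+0.000j S between n2,n0
  I2: injects 0.00232 A into n1 (from n0)
  Y(R3) = 0.01848+0.000j S between n1,n2
  Y(L1) = 0.000-0.007158j S between n1,n0
  Y(R4) = 0.1171+0.000j S between n2,n1
  Y(L2) = 0.000-0.2625j S between n0,n2
  Y(R5) = 0.0002083+0.000j S between n2,n1
  V1: constraint V(n0)−V(n1) = 2.48
Assemble and solve the 3×3 MNA system:
  V(n1)=-2.480+0.000j  V(n2)=-0.5423-1.027j
  i(V1)=-0.2729+0.1580j

-0.5423-1.027j V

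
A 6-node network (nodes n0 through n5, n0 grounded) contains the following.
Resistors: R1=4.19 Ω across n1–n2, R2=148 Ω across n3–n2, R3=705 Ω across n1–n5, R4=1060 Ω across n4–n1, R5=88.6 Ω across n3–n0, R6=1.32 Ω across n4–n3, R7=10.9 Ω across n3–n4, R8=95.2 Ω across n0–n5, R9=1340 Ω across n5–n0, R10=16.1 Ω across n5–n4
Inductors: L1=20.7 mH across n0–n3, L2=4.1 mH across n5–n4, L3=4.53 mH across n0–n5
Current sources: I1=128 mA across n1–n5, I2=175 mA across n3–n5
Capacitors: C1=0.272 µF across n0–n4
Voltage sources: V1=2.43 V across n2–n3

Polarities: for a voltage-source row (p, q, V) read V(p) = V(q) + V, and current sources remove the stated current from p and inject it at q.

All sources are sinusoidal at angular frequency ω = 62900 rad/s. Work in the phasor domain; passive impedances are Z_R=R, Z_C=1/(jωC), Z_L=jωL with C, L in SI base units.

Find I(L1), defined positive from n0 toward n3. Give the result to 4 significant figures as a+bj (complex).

-0.0009594-0.001200j A

Element admittances at ω=62900 rad/s:
  Y(R1) = 0.2387+0.000j S between n1,n2
  Y(R2) = 0.006757+0.000j S between n3,n2
  Y(L1) = 0.000-0.0007680j S between n0,n3
  Y(L2) = 0.000-0.003878j S between n5,n4
  Y(R3) = 0.001418+0.000j S between n1,n5
  Y(R4) = 0.0009434+0.000j S between n4,n1
  I1: injects 0.128 A into n5 (from n1)
  Y(R5) = 0.01129+0.000j S between n3,n0
  Y(R6) = 0.7576+0.000j S between n4,n3
  Y(R7) = 0.09174+0.000j S between n3,n4
  Y(C1) = 0.000+0.01711j S between n0,n4
  I2: injects 0.175 A into n5 (from n3)
  Y(R8) = 0.01050+0.000j S between n0,n5
  Y(R9) = 0.0007463+0.000j S between n5,n0
  Y(R10) = 0.06211+0.000j S between n5,n4
  Y(L3) = 0.000-0.003510j S between n0,n5
  V1: constraint V(n2)−V(n3) = 2.43
Assemble and solve the 6×6 MNA system:
  V(n1)=0.3402+1.250j  V(n2)=0.8672+1.249j  V(n3)=-1.563+1.249j  V(n4)=-1.228+1.267j  V(n5)=2.962+1.432j
  i(V1)=-0.1422+0.0002737j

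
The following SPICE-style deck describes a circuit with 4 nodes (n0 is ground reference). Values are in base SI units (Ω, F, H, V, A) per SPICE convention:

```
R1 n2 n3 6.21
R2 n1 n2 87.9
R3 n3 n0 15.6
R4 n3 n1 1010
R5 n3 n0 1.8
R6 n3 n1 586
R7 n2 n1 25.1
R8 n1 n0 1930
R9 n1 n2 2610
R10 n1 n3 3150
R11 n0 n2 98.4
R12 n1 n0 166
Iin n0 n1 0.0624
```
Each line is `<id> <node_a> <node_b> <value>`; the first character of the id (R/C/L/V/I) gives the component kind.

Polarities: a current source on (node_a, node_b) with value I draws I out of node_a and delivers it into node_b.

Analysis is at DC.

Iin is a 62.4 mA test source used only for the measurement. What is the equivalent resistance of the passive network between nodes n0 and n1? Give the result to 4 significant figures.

MNA unknowns: 3 node voltages V₁..V_3
R1: Y=0.1610 on G[2,3]
R2: Y=0.01138 on G[1,2]
R3: Y=0.06410 on G[3,0]
R4: Y=0.0009901 on G[3,1]
R5: Y=0.5556 on G[3,0]
R6: Y=0.001706 on G[3,1]
R7: Y=0.03984 on G[2,1]
R8: Y=0.0005181 on G[1,0]
R9: Y=0.0003831 on G[1,2]
R10: Y=0.0003175 on G[1,3]
R11: Y=0.01016 on G[0,2]
R12: Y=0.006024 on G[1,0]
Iin: z[0]−=0.0624, z[1]+=0.0624
solve → V1=1.334, V2=0.3673, V3=0.08059

R_eq = 21.38 Ω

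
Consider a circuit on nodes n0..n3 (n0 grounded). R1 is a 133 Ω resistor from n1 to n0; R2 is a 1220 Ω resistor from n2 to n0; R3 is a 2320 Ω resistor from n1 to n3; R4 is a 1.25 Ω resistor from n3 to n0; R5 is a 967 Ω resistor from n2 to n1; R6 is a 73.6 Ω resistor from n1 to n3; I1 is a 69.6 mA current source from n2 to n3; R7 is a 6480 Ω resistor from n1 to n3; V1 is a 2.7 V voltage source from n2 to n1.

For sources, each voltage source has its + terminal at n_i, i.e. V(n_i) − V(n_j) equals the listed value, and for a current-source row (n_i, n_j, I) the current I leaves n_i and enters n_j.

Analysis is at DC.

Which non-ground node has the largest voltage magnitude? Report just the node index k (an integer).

MNA unknowns: 3 node voltages V₁..V_3 plus 1 source current (V1)
R1: Y=0.007519 on G[1,0]
R2: Y=0.0008197 on G[2,0]
R3: Y=0.0004310 on G[1,3]
R4: Y=0.8000 on G[3,0]
R5: Y=0.001034 on G[2,1]
R6: Y=0.01359 on G[1,3]
I1: z[2]−=0.0696, z[3]+=0.0696
R7: Y=0.0001543 on G[1,3]
V1: row V2−V1=2.7, i_V1 at 2,1
solve → V1=-3.171, V2=-0.4711, V3=0.03029
aux → i_V1=-0.07201

1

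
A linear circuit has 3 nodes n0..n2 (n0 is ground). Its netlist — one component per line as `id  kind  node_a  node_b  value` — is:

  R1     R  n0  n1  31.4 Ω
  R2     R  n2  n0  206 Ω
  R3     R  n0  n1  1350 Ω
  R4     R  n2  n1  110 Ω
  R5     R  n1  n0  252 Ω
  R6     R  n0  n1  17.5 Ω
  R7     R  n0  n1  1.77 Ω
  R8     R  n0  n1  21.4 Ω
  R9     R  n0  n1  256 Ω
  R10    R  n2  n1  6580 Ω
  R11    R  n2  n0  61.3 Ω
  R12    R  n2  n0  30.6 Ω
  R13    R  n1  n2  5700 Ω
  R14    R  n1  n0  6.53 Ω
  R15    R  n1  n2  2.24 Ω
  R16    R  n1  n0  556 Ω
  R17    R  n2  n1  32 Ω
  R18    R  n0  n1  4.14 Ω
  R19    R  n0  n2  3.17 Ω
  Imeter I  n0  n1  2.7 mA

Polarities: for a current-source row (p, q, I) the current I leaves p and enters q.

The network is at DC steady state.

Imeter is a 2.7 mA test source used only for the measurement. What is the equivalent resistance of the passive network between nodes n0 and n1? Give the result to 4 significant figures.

Apply KCL at each of the 2 non-ground nodes and solve the resulting linear system.
Node n1: branches {R1, R3, R4, R5, R6, R7, R8, R9, R10, R13, R14, R15, R16, R17, R18, Imeter} → V_1 = 0.002052
Node n2: branches {R2, R4, R10, R11, R12, R13, R15, R17, R19} → V_2 = 0.001167

R_eq = 0.7600 Ω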